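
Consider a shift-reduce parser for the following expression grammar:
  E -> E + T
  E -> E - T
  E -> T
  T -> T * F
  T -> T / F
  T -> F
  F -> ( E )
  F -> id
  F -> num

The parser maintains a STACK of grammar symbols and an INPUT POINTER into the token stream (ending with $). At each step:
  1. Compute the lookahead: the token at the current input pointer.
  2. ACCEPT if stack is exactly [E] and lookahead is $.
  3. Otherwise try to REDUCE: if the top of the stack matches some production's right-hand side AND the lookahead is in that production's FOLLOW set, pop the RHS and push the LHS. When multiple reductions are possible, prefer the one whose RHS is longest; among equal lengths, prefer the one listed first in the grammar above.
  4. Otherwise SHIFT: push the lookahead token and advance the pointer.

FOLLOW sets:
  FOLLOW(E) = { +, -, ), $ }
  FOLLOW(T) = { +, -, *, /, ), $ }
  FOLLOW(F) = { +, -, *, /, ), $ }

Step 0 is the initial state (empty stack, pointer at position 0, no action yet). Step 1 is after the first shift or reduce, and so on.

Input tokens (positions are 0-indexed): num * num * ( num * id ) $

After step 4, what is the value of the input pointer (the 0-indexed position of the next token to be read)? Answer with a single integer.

Step 1: shift num. Stack=[num] ptr=1 lookahead=* remaining=[* num * ( num * id ) $]
Step 2: reduce F->num. Stack=[F] ptr=1 lookahead=* remaining=[* num * ( num * id ) $]
Step 3: reduce T->F. Stack=[T] ptr=1 lookahead=* remaining=[* num * ( num * id ) $]
Step 4: shift *. Stack=[T *] ptr=2 lookahead=num remaining=[num * ( num * id ) $]

Answer: 2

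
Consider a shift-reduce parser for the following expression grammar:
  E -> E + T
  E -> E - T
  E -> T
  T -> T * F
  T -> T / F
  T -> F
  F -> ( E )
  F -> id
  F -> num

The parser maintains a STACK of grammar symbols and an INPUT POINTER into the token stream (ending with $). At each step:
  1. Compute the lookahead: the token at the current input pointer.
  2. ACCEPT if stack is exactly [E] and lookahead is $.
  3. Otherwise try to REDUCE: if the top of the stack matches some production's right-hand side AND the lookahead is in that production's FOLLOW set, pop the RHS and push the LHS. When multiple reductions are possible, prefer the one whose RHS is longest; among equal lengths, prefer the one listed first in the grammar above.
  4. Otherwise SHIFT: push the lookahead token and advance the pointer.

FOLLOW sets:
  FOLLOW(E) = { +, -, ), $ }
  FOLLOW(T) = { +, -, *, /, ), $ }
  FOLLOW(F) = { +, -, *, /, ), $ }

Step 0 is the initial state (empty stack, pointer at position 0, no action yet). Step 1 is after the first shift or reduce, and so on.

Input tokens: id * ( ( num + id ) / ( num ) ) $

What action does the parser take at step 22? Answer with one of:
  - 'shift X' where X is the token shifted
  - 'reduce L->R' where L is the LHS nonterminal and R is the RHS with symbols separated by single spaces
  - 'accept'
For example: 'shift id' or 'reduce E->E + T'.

Answer: reduce F->num

Derivation:
Step 1: shift id. Stack=[id] ptr=1 lookahead=* remaining=[* ( ( num + id ) / ( num ) ) $]
Step 2: reduce F->id. Stack=[F] ptr=1 lookahead=* remaining=[* ( ( num + id ) / ( num ) ) $]
Step 3: reduce T->F. Stack=[T] ptr=1 lookahead=* remaining=[* ( ( num + id ) / ( num ) ) $]
Step 4: shift *. Stack=[T *] ptr=2 lookahead=( remaining=[( ( num + id ) / ( num ) ) $]
Step 5: shift (. Stack=[T * (] ptr=3 lookahead=( remaining=[( num + id ) / ( num ) ) $]
Step 6: shift (. Stack=[T * ( (] ptr=4 lookahead=num remaining=[num + id ) / ( num ) ) $]
Step 7: shift num. Stack=[T * ( ( num] ptr=5 lookahead=+ remaining=[+ id ) / ( num ) ) $]
Step 8: reduce F->num. Stack=[T * ( ( F] ptr=5 lookahead=+ remaining=[+ id ) / ( num ) ) $]
Step 9: reduce T->F. Stack=[T * ( ( T] ptr=5 lookahead=+ remaining=[+ id ) / ( num ) ) $]
Step 10: reduce E->T. Stack=[T * ( ( E] ptr=5 lookahead=+ remaining=[+ id ) / ( num ) ) $]
Step 11: shift +. Stack=[T * ( ( E +] ptr=6 lookahead=id remaining=[id ) / ( num ) ) $]
Step 12: shift id. Stack=[T * ( ( E + id] ptr=7 lookahead=) remaining=[) / ( num ) ) $]
Step 13: reduce F->id. Stack=[T * ( ( E + F] ptr=7 lookahead=) remaining=[) / ( num ) ) $]
Step 14: reduce T->F. Stack=[T * ( ( E + T] ptr=7 lookahead=) remaining=[) / ( num ) ) $]
Step 15: reduce E->E + T. Stack=[T * ( ( E] ptr=7 lookahead=) remaining=[) / ( num ) ) $]
Step 16: shift ). Stack=[T * ( ( E )] ptr=8 lookahead=/ remaining=[/ ( num ) ) $]
Step 17: reduce F->( E ). Stack=[T * ( F] ptr=8 lookahead=/ remaining=[/ ( num ) ) $]
Step 18: reduce T->F. Stack=[T * ( T] ptr=8 lookahead=/ remaining=[/ ( num ) ) $]
Step 19: shift /. Stack=[T * ( T /] ptr=9 lookahead=( remaining=[( num ) ) $]
Step 20: shift (. Stack=[T * ( T / (] ptr=10 lookahead=num remaining=[num ) ) $]
Step 21: shift num. Stack=[T * ( T / ( num] ptr=11 lookahead=) remaining=[) ) $]
Step 22: reduce F->num. Stack=[T * ( T / ( F] ptr=11 lookahead=) remaining=[) ) $]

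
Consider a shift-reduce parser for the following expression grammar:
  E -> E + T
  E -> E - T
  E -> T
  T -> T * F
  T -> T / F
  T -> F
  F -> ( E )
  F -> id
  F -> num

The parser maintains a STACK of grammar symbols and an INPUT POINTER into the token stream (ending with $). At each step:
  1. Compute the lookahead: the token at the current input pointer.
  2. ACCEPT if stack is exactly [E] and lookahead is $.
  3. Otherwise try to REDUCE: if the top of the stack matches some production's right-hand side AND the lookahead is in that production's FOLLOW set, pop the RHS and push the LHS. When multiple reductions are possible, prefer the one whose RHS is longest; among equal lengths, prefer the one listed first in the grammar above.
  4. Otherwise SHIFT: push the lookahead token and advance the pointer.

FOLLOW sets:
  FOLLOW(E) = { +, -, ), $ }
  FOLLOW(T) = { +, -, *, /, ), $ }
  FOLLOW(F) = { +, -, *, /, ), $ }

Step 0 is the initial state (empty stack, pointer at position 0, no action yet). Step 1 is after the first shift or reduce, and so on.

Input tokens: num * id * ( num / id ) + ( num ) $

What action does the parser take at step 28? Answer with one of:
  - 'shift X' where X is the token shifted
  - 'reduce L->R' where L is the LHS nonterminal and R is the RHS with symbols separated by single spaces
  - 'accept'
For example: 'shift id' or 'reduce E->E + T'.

Answer: shift )

Derivation:
Step 1: shift num. Stack=[num] ptr=1 lookahead=* remaining=[* id * ( num / id ) + ( num ) $]
Step 2: reduce F->num. Stack=[F] ptr=1 lookahead=* remaining=[* id * ( num / id ) + ( num ) $]
Step 3: reduce T->F. Stack=[T] ptr=1 lookahead=* remaining=[* id * ( num / id ) + ( num ) $]
Step 4: shift *. Stack=[T *] ptr=2 lookahead=id remaining=[id * ( num / id ) + ( num ) $]
Step 5: shift id. Stack=[T * id] ptr=3 lookahead=* remaining=[* ( num / id ) + ( num ) $]
Step 6: reduce F->id. Stack=[T * F] ptr=3 lookahead=* remaining=[* ( num / id ) + ( num ) $]
Step 7: reduce T->T * F. Stack=[T] ptr=3 lookahead=* remaining=[* ( num / id ) + ( num ) $]
Step 8: shift *. Stack=[T *] ptr=4 lookahead=( remaining=[( num / id ) + ( num ) $]
Step 9: shift (. Stack=[T * (] ptr=5 lookahead=num remaining=[num / id ) + ( num ) $]
Step 10: shift num. Stack=[T * ( num] ptr=6 lookahead=/ remaining=[/ id ) + ( num ) $]
Step 11: reduce F->num. Stack=[T * ( F] ptr=6 lookahead=/ remaining=[/ id ) + ( num ) $]
Step 12: reduce T->F. Stack=[T * ( T] ptr=6 lookahead=/ remaining=[/ id ) + ( num ) $]
Step 13: shift /. Stack=[T * ( T /] ptr=7 lookahead=id remaining=[id ) + ( num ) $]
Step 14: shift id. Stack=[T * ( T / id] ptr=8 lookahead=) remaining=[) + ( num ) $]
Step 15: reduce F->id. Stack=[T * ( T / F] ptr=8 lookahead=) remaining=[) + ( num ) $]
Step 16: reduce T->T / F. Stack=[T * ( T] ptr=8 lookahead=) remaining=[) + ( num ) $]
Step 17: reduce E->T. Stack=[T * ( E] ptr=8 lookahead=) remaining=[) + ( num ) $]
Step 18: shift ). Stack=[T * ( E )] ptr=9 lookahead=+ remaining=[+ ( num ) $]
Step 19: reduce F->( E ). Stack=[T * F] ptr=9 lookahead=+ remaining=[+ ( num ) $]
Step 20: reduce T->T * F. Stack=[T] ptr=9 lookahead=+ remaining=[+ ( num ) $]
Step 21: reduce E->T. Stack=[E] ptr=9 lookahead=+ remaining=[+ ( num ) $]
Step 22: shift +. Stack=[E +] ptr=10 lookahead=( remaining=[( num ) $]
Step 23: shift (. Stack=[E + (] ptr=11 lookahead=num remaining=[num ) $]
Step 24: shift num. Stack=[E + ( num] ptr=12 lookahead=) remaining=[) $]
Step 25: reduce F->num. Stack=[E + ( F] ptr=12 lookahead=) remaining=[) $]
Step 26: reduce T->F. Stack=[E + ( T] ptr=12 lookahead=) remaining=[) $]
Step 27: reduce E->T. Stack=[E + ( E] ptr=12 lookahead=) remaining=[) $]
Step 28: shift ). Stack=[E + ( E )] ptr=13 lookahead=$ remaining=[$]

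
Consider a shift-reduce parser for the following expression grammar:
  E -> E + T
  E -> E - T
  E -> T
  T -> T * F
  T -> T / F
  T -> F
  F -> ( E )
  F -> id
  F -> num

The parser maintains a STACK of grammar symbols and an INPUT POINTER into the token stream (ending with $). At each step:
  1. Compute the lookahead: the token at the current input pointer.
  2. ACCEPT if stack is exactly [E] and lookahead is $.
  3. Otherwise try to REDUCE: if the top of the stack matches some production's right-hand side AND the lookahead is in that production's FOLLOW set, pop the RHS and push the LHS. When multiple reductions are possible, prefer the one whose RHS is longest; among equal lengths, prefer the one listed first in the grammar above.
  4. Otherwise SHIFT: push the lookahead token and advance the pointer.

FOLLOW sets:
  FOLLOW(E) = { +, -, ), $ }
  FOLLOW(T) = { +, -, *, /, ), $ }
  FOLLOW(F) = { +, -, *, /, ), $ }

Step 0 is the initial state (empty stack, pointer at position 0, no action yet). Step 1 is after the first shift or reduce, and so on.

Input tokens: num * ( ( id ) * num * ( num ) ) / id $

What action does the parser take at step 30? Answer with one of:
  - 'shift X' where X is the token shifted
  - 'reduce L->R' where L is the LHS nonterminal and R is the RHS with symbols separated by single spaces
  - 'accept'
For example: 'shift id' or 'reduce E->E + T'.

Answer: reduce T->T * F

Derivation:
Step 1: shift num. Stack=[num] ptr=1 lookahead=* remaining=[* ( ( id ) * num * ( num ) ) / id $]
Step 2: reduce F->num. Stack=[F] ptr=1 lookahead=* remaining=[* ( ( id ) * num * ( num ) ) / id $]
Step 3: reduce T->F. Stack=[T] ptr=1 lookahead=* remaining=[* ( ( id ) * num * ( num ) ) / id $]
Step 4: shift *. Stack=[T *] ptr=2 lookahead=( remaining=[( ( id ) * num * ( num ) ) / id $]
Step 5: shift (. Stack=[T * (] ptr=3 lookahead=( remaining=[( id ) * num * ( num ) ) / id $]
Step 6: shift (. Stack=[T * ( (] ptr=4 lookahead=id remaining=[id ) * num * ( num ) ) / id $]
Step 7: shift id. Stack=[T * ( ( id] ptr=5 lookahead=) remaining=[) * num * ( num ) ) / id $]
Step 8: reduce F->id. Stack=[T * ( ( F] ptr=5 lookahead=) remaining=[) * num * ( num ) ) / id $]
Step 9: reduce T->F. Stack=[T * ( ( T] ptr=5 lookahead=) remaining=[) * num * ( num ) ) / id $]
Step 10: reduce E->T. Stack=[T * ( ( E] ptr=5 lookahead=) remaining=[) * num * ( num ) ) / id $]
Step 11: shift ). Stack=[T * ( ( E )] ptr=6 lookahead=* remaining=[* num * ( num ) ) / id $]
Step 12: reduce F->( E ). Stack=[T * ( F] ptr=6 lookahead=* remaining=[* num * ( num ) ) / id $]
Step 13: reduce T->F. Stack=[T * ( T] ptr=6 lookahead=* remaining=[* num * ( num ) ) / id $]
Step 14: shift *. Stack=[T * ( T *] ptr=7 lookahead=num remaining=[num * ( num ) ) / id $]
Step 15: shift num. Stack=[T * ( T * num] ptr=8 lookahead=* remaining=[* ( num ) ) / id $]
Step 16: reduce F->num. Stack=[T * ( T * F] ptr=8 lookahead=* remaining=[* ( num ) ) / id $]
Step 17: reduce T->T * F. Stack=[T * ( T] ptr=8 lookahead=* remaining=[* ( num ) ) / id $]
Step 18: shift *. Stack=[T * ( T *] ptr=9 lookahead=( remaining=[( num ) ) / id $]
Step 19: shift (. Stack=[T * ( T * (] ptr=10 lookahead=num remaining=[num ) ) / id $]
Step 20: shift num. Stack=[T * ( T * ( num] ptr=11 lookahead=) remaining=[) ) / id $]
Step 21: reduce F->num. Stack=[T * ( T * ( F] ptr=11 lookahead=) remaining=[) ) / id $]
Step 22: reduce T->F. Stack=[T * ( T * ( T] ptr=11 lookahead=) remaining=[) ) / id $]
Step 23: reduce E->T. Stack=[T * ( T * ( E] ptr=11 lookahead=) remaining=[) ) / id $]
Step 24: shift ). Stack=[T * ( T * ( E )] ptr=12 lookahead=) remaining=[) / id $]
Step 25: reduce F->( E ). Stack=[T * ( T * F] ptr=12 lookahead=) remaining=[) / id $]
Step 26: reduce T->T * F. Stack=[T * ( T] ptr=12 lookahead=) remaining=[) / id $]
Step 27: reduce E->T. Stack=[T * ( E] ptr=12 lookahead=) remaining=[) / id $]
Step 28: shift ). Stack=[T * ( E )] ptr=13 lookahead=/ remaining=[/ id $]
Step 29: reduce F->( E ). Stack=[T * F] ptr=13 lookahead=/ remaining=[/ id $]
Step 30: reduce T->T * F. Stack=[T] ptr=13 lookahead=/ remaining=[/ id $]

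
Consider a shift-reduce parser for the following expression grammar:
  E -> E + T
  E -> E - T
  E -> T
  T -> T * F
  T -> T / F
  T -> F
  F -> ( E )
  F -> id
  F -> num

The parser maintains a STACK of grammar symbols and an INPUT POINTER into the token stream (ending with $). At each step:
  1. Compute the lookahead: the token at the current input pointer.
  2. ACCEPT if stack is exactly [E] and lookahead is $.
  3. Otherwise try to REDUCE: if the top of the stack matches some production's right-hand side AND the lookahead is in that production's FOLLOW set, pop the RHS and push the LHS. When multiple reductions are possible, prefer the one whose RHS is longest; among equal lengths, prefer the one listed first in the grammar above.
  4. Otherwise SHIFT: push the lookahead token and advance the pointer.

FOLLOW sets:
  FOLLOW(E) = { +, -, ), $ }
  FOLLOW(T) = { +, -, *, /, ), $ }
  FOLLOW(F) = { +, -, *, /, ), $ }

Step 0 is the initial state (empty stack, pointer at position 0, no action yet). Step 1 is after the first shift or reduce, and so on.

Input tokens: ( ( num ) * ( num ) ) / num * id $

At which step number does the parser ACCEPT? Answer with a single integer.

Answer: 32

Derivation:
Step 1: shift (. Stack=[(] ptr=1 lookahead=( remaining=[( num ) * ( num ) ) / num * id $]
Step 2: shift (. Stack=[( (] ptr=2 lookahead=num remaining=[num ) * ( num ) ) / num * id $]
Step 3: shift num. Stack=[( ( num] ptr=3 lookahead=) remaining=[) * ( num ) ) / num * id $]
Step 4: reduce F->num. Stack=[( ( F] ptr=3 lookahead=) remaining=[) * ( num ) ) / num * id $]
Step 5: reduce T->F. Stack=[( ( T] ptr=3 lookahead=) remaining=[) * ( num ) ) / num * id $]
Step 6: reduce E->T. Stack=[( ( E] ptr=3 lookahead=) remaining=[) * ( num ) ) / num * id $]
Step 7: shift ). Stack=[( ( E )] ptr=4 lookahead=* remaining=[* ( num ) ) / num * id $]
Step 8: reduce F->( E ). Stack=[( F] ptr=4 lookahead=* remaining=[* ( num ) ) / num * id $]
Step 9: reduce T->F. Stack=[( T] ptr=4 lookahead=* remaining=[* ( num ) ) / num * id $]
Step 10: shift *. Stack=[( T *] ptr=5 lookahead=( remaining=[( num ) ) / num * id $]
Step 11: shift (. Stack=[( T * (] ptr=6 lookahead=num remaining=[num ) ) / num * id $]
Step 12: shift num. Stack=[( T * ( num] ptr=7 lookahead=) remaining=[) ) / num * id $]
Step 13: reduce F->num. Stack=[( T * ( F] ptr=7 lookahead=) remaining=[) ) / num * id $]
Step 14: reduce T->F. Stack=[( T * ( T] ptr=7 lookahead=) remaining=[) ) / num * id $]
Step 15: reduce E->T. Stack=[( T * ( E] ptr=7 lookahead=) remaining=[) ) / num * id $]
Step 16: shift ). Stack=[( T * ( E )] ptr=8 lookahead=) remaining=[) / num * id $]
Step 17: reduce F->( E ). Stack=[( T * F] ptr=8 lookahead=) remaining=[) / num * id $]
Step 18: reduce T->T * F. Stack=[( T] ptr=8 lookahead=) remaining=[) / num * id $]
Step 19: reduce E->T. Stack=[( E] ptr=8 lookahead=) remaining=[) / num * id $]
Step 20: shift ). Stack=[( E )] ptr=9 lookahead=/ remaining=[/ num * id $]
Step 21: reduce F->( E ). Stack=[F] ptr=9 lookahead=/ remaining=[/ num * id $]
Step 22: reduce T->F. Stack=[T] ptr=9 lookahead=/ remaining=[/ num * id $]
Step 23: shift /. Stack=[T /] ptr=10 lookahead=num remaining=[num * id $]
Step 24: shift num. Stack=[T / num] ptr=11 lookahead=* remaining=[* id $]
Step 25: reduce F->num. Stack=[T / F] ptr=11 lookahead=* remaining=[* id $]
Step 26: reduce T->T / F. Stack=[T] ptr=11 lookahead=* remaining=[* id $]
Step 27: shift *. Stack=[T *] ptr=12 lookahead=id remaining=[id $]
Step 28: shift id. Stack=[T * id] ptr=13 lookahead=$ remaining=[$]
Step 29: reduce F->id. Stack=[T * F] ptr=13 lookahead=$ remaining=[$]
Step 30: reduce T->T * F. Stack=[T] ptr=13 lookahead=$ remaining=[$]
Step 31: reduce E->T. Stack=[E] ptr=13 lookahead=$ remaining=[$]
Step 32: accept. Stack=[E] ptr=13 lookahead=$ remaining=[$]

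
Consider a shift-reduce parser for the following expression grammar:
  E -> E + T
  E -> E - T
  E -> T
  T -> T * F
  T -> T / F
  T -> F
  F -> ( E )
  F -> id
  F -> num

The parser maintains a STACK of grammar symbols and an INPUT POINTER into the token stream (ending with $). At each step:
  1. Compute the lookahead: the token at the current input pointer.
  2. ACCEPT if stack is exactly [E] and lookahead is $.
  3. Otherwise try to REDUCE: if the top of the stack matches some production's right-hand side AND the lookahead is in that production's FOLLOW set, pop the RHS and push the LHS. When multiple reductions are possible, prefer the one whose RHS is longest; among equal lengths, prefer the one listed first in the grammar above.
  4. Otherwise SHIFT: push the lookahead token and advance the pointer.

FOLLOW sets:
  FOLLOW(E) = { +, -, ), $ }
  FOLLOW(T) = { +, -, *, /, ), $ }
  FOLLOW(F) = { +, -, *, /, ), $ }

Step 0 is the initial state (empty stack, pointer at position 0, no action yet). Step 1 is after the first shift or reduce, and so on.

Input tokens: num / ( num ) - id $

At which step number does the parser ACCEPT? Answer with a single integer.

Step 1: shift num. Stack=[num] ptr=1 lookahead=/ remaining=[/ ( num ) - id $]
Step 2: reduce F->num. Stack=[F] ptr=1 lookahead=/ remaining=[/ ( num ) - id $]
Step 3: reduce T->F. Stack=[T] ptr=1 lookahead=/ remaining=[/ ( num ) - id $]
Step 4: shift /. Stack=[T /] ptr=2 lookahead=( remaining=[( num ) - id $]
Step 5: shift (. Stack=[T / (] ptr=3 lookahead=num remaining=[num ) - id $]
Step 6: shift num. Stack=[T / ( num] ptr=4 lookahead=) remaining=[) - id $]
Step 7: reduce F->num. Stack=[T / ( F] ptr=4 lookahead=) remaining=[) - id $]
Step 8: reduce T->F. Stack=[T / ( T] ptr=4 lookahead=) remaining=[) - id $]
Step 9: reduce E->T. Stack=[T / ( E] ptr=4 lookahead=) remaining=[) - id $]
Step 10: shift ). Stack=[T / ( E )] ptr=5 lookahead=- remaining=[- id $]
Step 11: reduce F->( E ). Stack=[T / F] ptr=5 lookahead=- remaining=[- id $]
Step 12: reduce T->T / F. Stack=[T] ptr=5 lookahead=- remaining=[- id $]
Step 13: reduce E->T. Stack=[E] ptr=5 lookahead=- remaining=[- id $]
Step 14: shift -. Stack=[E -] ptr=6 lookahead=id remaining=[id $]
Step 15: shift id. Stack=[E - id] ptr=7 lookahead=$ remaining=[$]
Step 16: reduce F->id. Stack=[E - F] ptr=7 lookahead=$ remaining=[$]
Step 17: reduce T->F. Stack=[E - T] ptr=7 lookahead=$ remaining=[$]
Step 18: reduce E->E - T. Stack=[E] ptr=7 lookahead=$ remaining=[$]
Step 19: accept. Stack=[E] ptr=7 lookahead=$ remaining=[$]

Answer: 19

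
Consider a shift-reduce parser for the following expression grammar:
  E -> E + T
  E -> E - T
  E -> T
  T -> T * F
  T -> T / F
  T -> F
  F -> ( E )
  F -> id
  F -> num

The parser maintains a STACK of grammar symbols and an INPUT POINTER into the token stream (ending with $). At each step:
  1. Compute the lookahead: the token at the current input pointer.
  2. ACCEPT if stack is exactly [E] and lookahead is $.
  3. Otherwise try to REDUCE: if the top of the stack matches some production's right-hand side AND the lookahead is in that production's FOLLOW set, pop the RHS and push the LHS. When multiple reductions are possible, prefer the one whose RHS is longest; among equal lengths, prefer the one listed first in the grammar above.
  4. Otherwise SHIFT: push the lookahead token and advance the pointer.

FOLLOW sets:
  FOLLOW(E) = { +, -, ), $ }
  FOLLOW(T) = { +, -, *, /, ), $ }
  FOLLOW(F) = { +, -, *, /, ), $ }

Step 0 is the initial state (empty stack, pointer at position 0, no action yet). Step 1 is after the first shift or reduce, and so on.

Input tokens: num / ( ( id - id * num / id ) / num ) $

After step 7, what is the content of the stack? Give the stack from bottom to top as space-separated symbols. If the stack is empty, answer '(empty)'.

Answer: T / ( ( id

Derivation:
Step 1: shift num. Stack=[num] ptr=1 lookahead=/ remaining=[/ ( ( id - id * num / id ) / num ) $]
Step 2: reduce F->num. Stack=[F] ptr=1 lookahead=/ remaining=[/ ( ( id - id * num / id ) / num ) $]
Step 3: reduce T->F. Stack=[T] ptr=1 lookahead=/ remaining=[/ ( ( id - id * num / id ) / num ) $]
Step 4: shift /. Stack=[T /] ptr=2 lookahead=( remaining=[( ( id - id * num / id ) / num ) $]
Step 5: shift (. Stack=[T / (] ptr=3 lookahead=( remaining=[( id - id * num / id ) / num ) $]
Step 6: shift (. Stack=[T / ( (] ptr=4 lookahead=id remaining=[id - id * num / id ) / num ) $]
Step 7: shift id. Stack=[T / ( ( id] ptr=5 lookahead=- remaining=[- id * num / id ) / num ) $]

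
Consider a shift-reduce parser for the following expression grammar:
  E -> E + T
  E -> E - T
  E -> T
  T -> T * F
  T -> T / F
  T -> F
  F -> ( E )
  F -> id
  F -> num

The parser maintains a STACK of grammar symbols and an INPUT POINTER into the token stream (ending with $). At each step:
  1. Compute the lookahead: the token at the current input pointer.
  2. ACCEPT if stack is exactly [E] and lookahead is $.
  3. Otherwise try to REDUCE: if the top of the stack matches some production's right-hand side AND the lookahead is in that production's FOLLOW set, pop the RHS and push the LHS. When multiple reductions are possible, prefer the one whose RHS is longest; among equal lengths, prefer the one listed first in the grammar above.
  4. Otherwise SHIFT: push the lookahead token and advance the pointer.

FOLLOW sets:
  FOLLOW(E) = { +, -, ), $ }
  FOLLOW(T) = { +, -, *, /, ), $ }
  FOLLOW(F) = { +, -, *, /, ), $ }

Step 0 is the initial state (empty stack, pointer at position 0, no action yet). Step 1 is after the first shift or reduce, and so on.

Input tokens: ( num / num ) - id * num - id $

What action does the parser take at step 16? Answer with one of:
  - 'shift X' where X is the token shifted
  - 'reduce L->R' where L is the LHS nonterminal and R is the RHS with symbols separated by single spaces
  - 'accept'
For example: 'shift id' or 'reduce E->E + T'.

Answer: reduce F->id

Derivation:
Step 1: shift (. Stack=[(] ptr=1 lookahead=num remaining=[num / num ) - id * num - id $]
Step 2: shift num. Stack=[( num] ptr=2 lookahead=/ remaining=[/ num ) - id * num - id $]
Step 3: reduce F->num. Stack=[( F] ptr=2 lookahead=/ remaining=[/ num ) - id * num - id $]
Step 4: reduce T->F. Stack=[( T] ptr=2 lookahead=/ remaining=[/ num ) - id * num - id $]
Step 5: shift /. Stack=[( T /] ptr=3 lookahead=num remaining=[num ) - id * num - id $]
Step 6: shift num. Stack=[( T / num] ptr=4 lookahead=) remaining=[) - id * num - id $]
Step 7: reduce F->num. Stack=[( T / F] ptr=4 lookahead=) remaining=[) - id * num - id $]
Step 8: reduce T->T / F. Stack=[( T] ptr=4 lookahead=) remaining=[) - id * num - id $]
Step 9: reduce E->T. Stack=[( E] ptr=4 lookahead=) remaining=[) - id * num - id $]
Step 10: shift ). Stack=[( E )] ptr=5 lookahead=- remaining=[- id * num - id $]
Step 11: reduce F->( E ). Stack=[F] ptr=5 lookahead=- remaining=[- id * num - id $]
Step 12: reduce T->F. Stack=[T] ptr=5 lookahead=- remaining=[- id * num - id $]
Step 13: reduce E->T. Stack=[E] ptr=5 lookahead=- remaining=[- id * num - id $]
Step 14: shift -. Stack=[E -] ptr=6 lookahead=id remaining=[id * num - id $]
Step 15: shift id. Stack=[E - id] ptr=7 lookahead=* remaining=[* num - id $]
Step 16: reduce F->id. Stack=[E - F] ptr=7 lookahead=* remaining=[* num - id $]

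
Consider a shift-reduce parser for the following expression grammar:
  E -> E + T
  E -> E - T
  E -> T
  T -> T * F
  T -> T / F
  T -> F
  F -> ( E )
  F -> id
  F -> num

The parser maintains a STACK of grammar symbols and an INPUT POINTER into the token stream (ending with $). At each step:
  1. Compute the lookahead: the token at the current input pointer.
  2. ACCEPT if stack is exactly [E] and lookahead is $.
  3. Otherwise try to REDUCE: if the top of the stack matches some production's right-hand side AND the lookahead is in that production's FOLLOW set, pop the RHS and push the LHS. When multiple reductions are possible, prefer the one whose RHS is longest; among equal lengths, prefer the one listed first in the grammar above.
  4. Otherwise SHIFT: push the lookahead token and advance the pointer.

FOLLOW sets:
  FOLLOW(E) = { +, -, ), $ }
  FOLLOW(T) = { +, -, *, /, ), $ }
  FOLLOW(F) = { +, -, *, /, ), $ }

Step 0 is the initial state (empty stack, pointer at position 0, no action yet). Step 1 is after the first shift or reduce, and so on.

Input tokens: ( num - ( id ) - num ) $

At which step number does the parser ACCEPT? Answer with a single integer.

Answer: 25

Derivation:
Step 1: shift (. Stack=[(] ptr=1 lookahead=num remaining=[num - ( id ) - num ) $]
Step 2: shift num. Stack=[( num] ptr=2 lookahead=- remaining=[- ( id ) - num ) $]
Step 3: reduce F->num. Stack=[( F] ptr=2 lookahead=- remaining=[- ( id ) - num ) $]
Step 4: reduce T->F. Stack=[( T] ptr=2 lookahead=- remaining=[- ( id ) - num ) $]
Step 5: reduce E->T. Stack=[( E] ptr=2 lookahead=- remaining=[- ( id ) - num ) $]
Step 6: shift -. Stack=[( E -] ptr=3 lookahead=( remaining=[( id ) - num ) $]
Step 7: shift (. Stack=[( E - (] ptr=4 lookahead=id remaining=[id ) - num ) $]
Step 8: shift id. Stack=[( E - ( id] ptr=5 lookahead=) remaining=[) - num ) $]
Step 9: reduce F->id. Stack=[( E - ( F] ptr=5 lookahead=) remaining=[) - num ) $]
Step 10: reduce T->F. Stack=[( E - ( T] ptr=5 lookahead=) remaining=[) - num ) $]
Step 11: reduce E->T. Stack=[( E - ( E] ptr=5 lookahead=) remaining=[) - num ) $]
Step 12: shift ). Stack=[( E - ( E )] ptr=6 lookahead=- remaining=[- num ) $]
Step 13: reduce F->( E ). Stack=[( E - F] ptr=6 lookahead=- remaining=[- num ) $]
Step 14: reduce T->F. Stack=[( E - T] ptr=6 lookahead=- remaining=[- num ) $]
Step 15: reduce E->E - T. Stack=[( E] ptr=6 lookahead=- remaining=[- num ) $]
Step 16: shift -. Stack=[( E -] ptr=7 lookahead=num remaining=[num ) $]
Step 17: shift num. Stack=[( E - num] ptr=8 lookahead=) remaining=[) $]
Step 18: reduce F->num. Stack=[( E - F] ptr=8 lookahead=) remaining=[) $]
Step 19: reduce T->F. Stack=[( E - T] ptr=8 lookahead=) remaining=[) $]
Step 20: reduce E->E - T. Stack=[( E] ptr=8 lookahead=) remaining=[) $]
Step 21: shift ). Stack=[( E )] ptr=9 lookahead=$ remaining=[$]
Step 22: reduce F->( E ). Stack=[F] ptr=9 lookahead=$ remaining=[$]
Step 23: reduce T->F. Stack=[T] ptr=9 lookahead=$ remaining=[$]
Step 24: reduce E->T. Stack=[E] ptr=9 lookahead=$ remaining=[$]
Step 25: accept. Stack=[E] ptr=9 lookahead=$ remaining=[$]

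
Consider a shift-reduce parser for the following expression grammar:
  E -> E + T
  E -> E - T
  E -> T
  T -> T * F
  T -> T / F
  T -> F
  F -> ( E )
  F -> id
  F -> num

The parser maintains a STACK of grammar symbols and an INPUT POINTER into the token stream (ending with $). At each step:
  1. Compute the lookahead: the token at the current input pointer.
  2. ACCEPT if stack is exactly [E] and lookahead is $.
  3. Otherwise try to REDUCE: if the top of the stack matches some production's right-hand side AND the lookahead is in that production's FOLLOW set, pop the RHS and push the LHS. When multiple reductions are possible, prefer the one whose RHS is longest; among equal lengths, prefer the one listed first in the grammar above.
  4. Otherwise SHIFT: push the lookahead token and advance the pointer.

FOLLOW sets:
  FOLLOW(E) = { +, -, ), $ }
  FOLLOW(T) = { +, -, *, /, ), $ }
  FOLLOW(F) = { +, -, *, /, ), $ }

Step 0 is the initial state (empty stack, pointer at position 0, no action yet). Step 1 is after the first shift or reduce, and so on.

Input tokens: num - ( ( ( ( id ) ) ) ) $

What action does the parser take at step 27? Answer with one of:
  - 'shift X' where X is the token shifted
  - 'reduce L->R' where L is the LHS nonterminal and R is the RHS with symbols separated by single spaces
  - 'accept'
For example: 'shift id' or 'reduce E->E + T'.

Answer: reduce F->( E )

Derivation:
Step 1: shift num. Stack=[num] ptr=1 lookahead=- remaining=[- ( ( ( ( id ) ) ) ) $]
Step 2: reduce F->num. Stack=[F] ptr=1 lookahead=- remaining=[- ( ( ( ( id ) ) ) ) $]
Step 3: reduce T->F. Stack=[T] ptr=1 lookahead=- remaining=[- ( ( ( ( id ) ) ) ) $]
Step 4: reduce E->T. Stack=[E] ptr=1 lookahead=- remaining=[- ( ( ( ( id ) ) ) ) $]
Step 5: shift -. Stack=[E -] ptr=2 lookahead=( remaining=[( ( ( ( id ) ) ) ) $]
Step 6: shift (. Stack=[E - (] ptr=3 lookahead=( remaining=[( ( ( id ) ) ) ) $]
Step 7: shift (. Stack=[E - ( (] ptr=4 lookahead=( remaining=[( ( id ) ) ) ) $]
Step 8: shift (. Stack=[E - ( ( (] ptr=5 lookahead=( remaining=[( id ) ) ) ) $]
Step 9: shift (. Stack=[E - ( ( ( (] ptr=6 lookahead=id remaining=[id ) ) ) ) $]
Step 10: shift id. Stack=[E - ( ( ( ( id] ptr=7 lookahead=) remaining=[) ) ) ) $]
Step 11: reduce F->id. Stack=[E - ( ( ( ( F] ptr=7 lookahead=) remaining=[) ) ) ) $]
Step 12: reduce T->F. Stack=[E - ( ( ( ( T] ptr=7 lookahead=) remaining=[) ) ) ) $]
Step 13: reduce E->T. Stack=[E - ( ( ( ( E] ptr=7 lookahead=) remaining=[) ) ) ) $]
Step 14: shift ). Stack=[E - ( ( ( ( E )] ptr=8 lookahead=) remaining=[) ) ) $]
Step 15: reduce F->( E ). Stack=[E - ( ( ( F] ptr=8 lookahead=) remaining=[) ) ) $]
Step 16: reduce T->F. Stack=[E - ( ( ( T] ptr=8 lookahead=) remaining=[) ) ) $]
Step 17: reduce E->T. Stack=[E - ( ( ( E] ptr=8 lookahead=) remaining=[) ) ) $]
Step 18: shift ). Stack=[E - ( ( ( E )] ptr=9 lookahead=) remaining=[) ) $]
Step 19: reduce F->( E ). Stack=[E - ( ( F] ptr=9 lookahead=) remaining=[) ) $]
Step 20: reduce T->F. Stack=[E - ( ( T] ptr=9 lookahead=) remaining=[) ) $]
Step 21: reduce E->T. Stack=[E - ( ( E] ptr=9 lookahead=) remaining=[) ) $]
Step 22: shift ). Stack=[E - ( ( E )] ptr=10 lookahead=) remaining=[) $]
Step 23: reduce F->( E ). Stack=[E - ( F] ptr=10 lookahead=) remaining=[) $]
Step 24: reduce T->F. Stack=[E - ( T] ptr=10 lookahead=) remaining=[) $]
Step 25: reduce E->T. Stack=[E - ( E] ptr=10 lookahead=) remaining=[) $]
Step 26: shift ). Stack=[E - ( E )] ptr=11 lookahead=$ remaining=[$]
Step 27: reduce F->( E ). Stack=[E - F] ptr=11 lookahead=$ remaining=[$]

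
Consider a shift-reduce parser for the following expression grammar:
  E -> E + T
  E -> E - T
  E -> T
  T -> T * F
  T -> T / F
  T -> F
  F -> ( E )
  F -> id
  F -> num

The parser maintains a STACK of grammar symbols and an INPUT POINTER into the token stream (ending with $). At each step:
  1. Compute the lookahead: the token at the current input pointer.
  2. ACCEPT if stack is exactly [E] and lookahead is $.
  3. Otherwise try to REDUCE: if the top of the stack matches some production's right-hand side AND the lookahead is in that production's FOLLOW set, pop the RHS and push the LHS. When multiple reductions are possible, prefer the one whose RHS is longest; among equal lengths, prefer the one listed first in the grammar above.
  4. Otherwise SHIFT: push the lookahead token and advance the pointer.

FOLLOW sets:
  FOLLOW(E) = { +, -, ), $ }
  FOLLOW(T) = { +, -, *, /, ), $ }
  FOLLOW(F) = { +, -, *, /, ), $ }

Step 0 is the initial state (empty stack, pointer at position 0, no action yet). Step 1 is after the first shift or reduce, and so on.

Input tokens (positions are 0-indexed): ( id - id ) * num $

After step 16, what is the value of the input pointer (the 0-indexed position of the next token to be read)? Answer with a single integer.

Step 1: shift (. Stack=[(] ptr=1 lookahead=id remaining=[id - id ) * num $]
Step 2: shift id. Stack=[( id] ptr=2 lookahead=- remaining=[- id ) * num $]
Step 3: reduce F->id. Stack=[( F] ptr=2 lookahead=- remaining=[- id ) * num $]
Step 4: reduce T->F. Stack=[( T] ptr=2 lookahead=- remaining=[- id ) * num $]
Step 5: reduce E->T. Stack=[( E] ptr=2 lookahead=- remaining=[- id ) * num $]
Step 6: shift -. Stack=[( E -] ptr=3 lookahead=id remaining=[id ) * num $]
Step 7: shift id. Stack=[( E - id] ptr=4 lookahead=) remaining=[) * num $]
Step 8: reduce F->id. Stack=[( E - F] ptr=4 lookahead=) remaining=[) * num $]
Step 9: reduce T->F. Stack=[( E - T] ptr=4 lookahead=) remaining=[) * num $]
Step 10: reduce E->E - T. Stack=[( E] ptr=4 lookahead=) remaining=[) * num $]
Step 11: shift ). Stack=[( E )] ptr=5 lookahead=* remaining=[* num $]
Step 12: reduce F->( E ). Stack=[F] ptr=5 lookahead=* remaining=[* num $]
Step 13: reduce T->F. Stack=[T] ptr=5 lookahead=* remaining=[* num $]
Step 14: shift *. Stack=[T *] ptr=6 lookahead=num remaining=[num $]
Step 15: shift num. Stack=[T * num] ptr=7 lookahead=$ remaining=[$]
Step 16: reduce F->num. Stack=[T * F] ptr=7 lookahead=$ remaining=[$]

Answer: 7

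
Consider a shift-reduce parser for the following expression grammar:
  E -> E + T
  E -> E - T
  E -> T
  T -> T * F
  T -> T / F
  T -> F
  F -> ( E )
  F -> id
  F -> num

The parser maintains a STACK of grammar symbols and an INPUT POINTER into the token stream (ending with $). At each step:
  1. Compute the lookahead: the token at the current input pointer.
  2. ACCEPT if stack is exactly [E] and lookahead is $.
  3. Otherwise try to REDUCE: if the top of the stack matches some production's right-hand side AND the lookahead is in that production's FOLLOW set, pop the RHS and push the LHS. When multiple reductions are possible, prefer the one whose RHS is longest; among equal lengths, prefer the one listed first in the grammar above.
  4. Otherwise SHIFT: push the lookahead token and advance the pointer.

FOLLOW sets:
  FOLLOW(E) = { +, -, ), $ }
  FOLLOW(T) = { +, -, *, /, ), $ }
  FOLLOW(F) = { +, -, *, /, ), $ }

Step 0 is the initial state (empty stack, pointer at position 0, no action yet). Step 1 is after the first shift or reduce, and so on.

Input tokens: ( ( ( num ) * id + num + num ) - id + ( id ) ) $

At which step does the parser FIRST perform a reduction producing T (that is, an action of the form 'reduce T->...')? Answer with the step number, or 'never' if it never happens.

Answer: 6

Derivation:
Step 1: shift (. Stack=[(] ptr=1 lookahead=( remaining=[( ( num ) * id + num + num ) - id + ( id ) ) $]
Step 2: shift (. Stack=[( (] ptr=2 lookahead=( remaining=[( num ) * id + num + num ) - id + ( id ) ) $]
Step 3: shift (. Stack=[( ( (] ptr=3 lookahead=num remaining=[num ) * id + num + num ) - id + ( id ) ) $]
Step 4: shift num. Stack=[( ( ( num] ptr=4 lookahead=) remaining=[) * id + num + num ) - id + ( id ) ) $]
Step 5: reduce F->num. Stack=[( ( ( F] ptr=4 lookahead=) remaining=[) * id + num + num ) - id + ( id ) ) $]
Step 6: reduce T->F. Stack=[( ( ( T] ptr=4 lookahead=) remaining=[) * id + num + num ) - id + ( id ) ) $]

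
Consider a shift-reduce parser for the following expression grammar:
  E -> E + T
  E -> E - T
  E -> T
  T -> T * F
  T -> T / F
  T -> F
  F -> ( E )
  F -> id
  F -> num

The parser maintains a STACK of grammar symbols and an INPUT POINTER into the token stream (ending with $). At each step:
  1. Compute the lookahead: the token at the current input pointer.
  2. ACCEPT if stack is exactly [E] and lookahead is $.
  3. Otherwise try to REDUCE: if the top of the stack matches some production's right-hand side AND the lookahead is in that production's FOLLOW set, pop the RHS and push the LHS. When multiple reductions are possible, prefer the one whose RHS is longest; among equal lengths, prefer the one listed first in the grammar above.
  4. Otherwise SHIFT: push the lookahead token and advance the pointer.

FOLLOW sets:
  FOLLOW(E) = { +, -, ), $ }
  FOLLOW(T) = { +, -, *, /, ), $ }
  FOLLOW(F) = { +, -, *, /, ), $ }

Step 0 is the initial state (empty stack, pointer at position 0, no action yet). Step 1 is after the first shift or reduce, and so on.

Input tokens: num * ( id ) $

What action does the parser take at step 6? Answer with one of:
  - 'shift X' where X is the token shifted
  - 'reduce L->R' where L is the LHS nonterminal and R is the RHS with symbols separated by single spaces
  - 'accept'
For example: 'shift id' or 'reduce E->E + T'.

Step 1: shift num. Stack=[num] ptr=1 lookahead=* remaining=[* ( id ) $]
Step 2: reduce F->num. Stack=[F] ptr=1 lookahead=* remaining=[* ( id ) $]
Step 3: reduce T->F. Stack=[T] ptr=1 lookahead=* remaining=[* ( id ) $]
Step 4: shift *. Stack=[T *] ptr=2 lookahead=( remaining=[( id ) $]
Step 5: shift (. Stack=[T * (] ptr=3 lookahead=id remaining=[id ) $]
Step 6: shift id. Stack=[T * ( id] ptr=4 lookahead=) remaining=[) $]

Answer: shift id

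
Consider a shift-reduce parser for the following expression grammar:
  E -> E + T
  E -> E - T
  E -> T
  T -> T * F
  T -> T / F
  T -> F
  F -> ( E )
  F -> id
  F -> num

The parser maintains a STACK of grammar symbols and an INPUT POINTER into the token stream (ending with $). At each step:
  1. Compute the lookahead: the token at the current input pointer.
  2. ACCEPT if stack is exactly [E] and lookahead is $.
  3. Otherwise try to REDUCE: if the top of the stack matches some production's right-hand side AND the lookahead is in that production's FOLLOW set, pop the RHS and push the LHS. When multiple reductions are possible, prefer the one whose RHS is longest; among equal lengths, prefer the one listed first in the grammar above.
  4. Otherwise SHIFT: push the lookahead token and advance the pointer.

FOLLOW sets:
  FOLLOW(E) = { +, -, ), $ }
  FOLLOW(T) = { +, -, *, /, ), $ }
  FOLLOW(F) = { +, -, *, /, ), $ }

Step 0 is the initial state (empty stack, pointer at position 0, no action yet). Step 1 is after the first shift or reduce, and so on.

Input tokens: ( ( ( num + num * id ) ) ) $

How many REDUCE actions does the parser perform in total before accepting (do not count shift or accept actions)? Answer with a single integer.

Answer: 17

Derivation:
Step 1: shift (. Stack=[(] ptr=1 lookahead=( remaining=[( ( num + num * id ) ) ) $]
Step 2: shift (. Stack=[( (] ptr=2 lookahead=( remaining=[( num + num * id ) ) ) $]
Step 3: shift (. Stack=[( ( (] ptr=3 lookahead=num remaining=[num + num * id ) ) ) $]
Step 4: shift num. Stack=[( ( ( num] ptr=4 lookahead=+ remaining=[+ num * id ) ) ) $]
Step 5: reduce F->num. Stack=[( ( ( F] ptr=4 lookahead=+ remaining=[+ num * id ) ) ) $]
Step 6: reduce T->F. Stack=[( ( ( T] ptr=4 lookahead=+ remaining=[+ num * id ) ) ) $]
Step 7: reduce E->T. Stack=[( ( ( E] ptr=4 lookahead=+ remaining=[+ num * id ) ) ) $]
Step 8: shift +. Stack=[( ( ( E +] ptr=5 lookahead=num remaining=[num * id ) ) ) $]
Step 9: shift num. Stack=[( ( ( E + num] ptr=6 lookahead=* remaining=[* id ) ) ) $]
Step 10: reduce F->num. Stack=[( ( ( E + F] ptr=6 lookahead=* remaining=[* id ) ) ) $]
Step 11: reduce T->F. Stack=[( ( ( E + T] ptr=6 lookahead=* remaining=[* id ) ) ) $]
Step 12: shift *. Stack=[( ( ( E + T *] ptr=7 lookahead=id remaining=[id ) ) ) $]
Step 13: shift id. Stack=[( ( ( E + T * id] ptr=8 lookahead=) remaining=[) ) ) $]
Step 14: reduce F->id. Stack=[( ( ( E + T * F] ptr=8 lookahead=) remaining=[) ) ) $]
Step 15: reduce T->T * F. Stack=[( ( ( E + T] ptr=8 lookahead=) remaining=[) ) ) $]
Step 16: reduce E->E + T. Stack=[( ( ( E] ptr=8 lookahead=) remaining=[) ) ) $]
Step 17: shift ). Stack=[( ( ( E )] ptr=9 lookahead=) remaining=[) ) $]
Step 18: reduce F->( E ). Stack=[( ( F] ptr=9 lookahead=) remaining=[) ) $]
Step 19: reduce T->F. Stack=[( ( T] ptr=9 lookahead=) remaining=[) ) $]
Step 20: reduce E->T. Stack=[( ( E] ptr=9 lookahead=) remaining=[) ) $]
Step 21: shift ). Stack=[( ( E )] ptr=10 lookahead=) remaining=[) $]
Step 22: reduce F->( E ). Stack=[( F] ptr=10 lookahead=) remaining=[) $]
Step 23: reduce T->F. Stack=[( T] ptr=10 lookahead=) remaining=[) $]
Step 24: reduce E->T. Stack=[( E] ptr=10 lookahead=) remaining=[) $]
Step 25: shift ). Stack=[( E )] ptr=11 lookahead=$ remaining=[$]
Step 26: reduce F->( E ). Stack=[F] ptr=11 lookahead=$ remaining=[$]
Step 27: reduce T->F. Stack=[T] ptr=11 lookahead=$ remaining=[$]
Step 28: reduce E->T. Stack=[E] ptr=11 lookahead=$ remaining=[$]
Step 29: accept. Stack=[E] ptr=11 lookahead=$ remaining=[$]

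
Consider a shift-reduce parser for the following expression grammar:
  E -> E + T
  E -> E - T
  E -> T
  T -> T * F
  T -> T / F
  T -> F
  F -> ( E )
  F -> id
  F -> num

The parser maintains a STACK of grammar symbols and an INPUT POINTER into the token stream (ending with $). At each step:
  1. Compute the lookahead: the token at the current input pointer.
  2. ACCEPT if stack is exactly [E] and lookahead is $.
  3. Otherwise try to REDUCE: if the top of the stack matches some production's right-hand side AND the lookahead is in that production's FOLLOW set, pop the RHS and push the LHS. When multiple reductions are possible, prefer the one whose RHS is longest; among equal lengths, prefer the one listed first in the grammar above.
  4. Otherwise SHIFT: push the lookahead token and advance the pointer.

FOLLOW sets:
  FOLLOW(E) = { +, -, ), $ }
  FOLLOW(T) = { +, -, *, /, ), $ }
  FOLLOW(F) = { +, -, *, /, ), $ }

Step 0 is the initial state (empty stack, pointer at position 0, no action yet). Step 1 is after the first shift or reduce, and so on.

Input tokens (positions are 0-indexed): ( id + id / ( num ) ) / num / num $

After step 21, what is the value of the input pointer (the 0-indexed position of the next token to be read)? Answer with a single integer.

Answer: 9

Derivation:
Step 1: shift (. Stack=[(] ptr=1 lookahead=id remaining=[id + id / ( num ) ) / num / num $]
Step 2: shift id. Stack=[( id] ptr=2 lookahead=+ remaining=[+ id / ( num ) ) / num / num $]
Step 3: reduce F->id. Stack=[( F] ptr=2 lookahead=+ remaining=[+ id / ( num ) ) / num / num $]
Step 4: reduce T->F. Stack=[( T] ptr=2 lookahead=+ remaining=[+ id / ( num ) ) / num / num $]
Step 5: reduce E->T. Stack=[( E] ptr=2 lookahead=+ remaining=[+ id / ( num ) ) / num / num $]
Step 6: shift +. Stack=[( E +] ptr=3 lookahead=id remaining=[id / ( num ) ) / num / num $]
Step 7: shift id. Stack=[( E + id] ptr=4 lookahead=/ remaining=[/ ( num ) ) / num / num $]
Step 8: reduce F->id. Stack=[( E + F] ptr=4 lookahead=/ remaining=[/ ( num ) ) / num / num $]
Step 9: reduce T->F. Stack=[( E + T] ptr=4 lookahead=/ remaining=[/ ( num ) ) / num / num $]
Step 10: shift /. Stack=[( E + T /] ptr=5 lookahead=( remaining=[( num ) ) / num / num $]
Step 11: shift (. Stack=[( E + T / (] ptr=6 lookahead=num remaining=[num ) ) / num / num $]
Step 12: shift num. Stack=[( E + T / ( num] ptr=7 lookahead=) remaining=[) ) / num / num $]
Step 13: reduce F->num. Stack=[( E + T / ( F] ptr=7 lookahead=) remaining=[) ) / num / num $]
Step 14: reduce T->F. Stack=[( E + T / ( T] ptr=7 lookahead=) remaining=[) ) / num / num $]
Step 15: reduce E->T. Stack=[( E + T / ( E] ptr=7 lookahead=) remaining=[) ) / num / num $]
Step 16: shift ). Stack=[( E + T / ( E )] ptr=8 lookahead=) remaining=[) / num / num $]
Step 17: reduce F->( E ). Stack=[( E + T / F] ptr=8 lookahead=) remaining=[) / num / num $]
Step 18: reduce T->T / F. Stack=[( E + T] ptr=8 lookahead=) remaining=[) / num / num $]
Step 19: reduce E->E + T. Stack=[( E] ptr=8 lookahead=) remaining=[) / num / num $]
Step 20: shift ). Stack=[( E )] ptr=9 lookahead=/ remaining=[/ num / num $]
Step 21: reduce F->( E ). Stack=[F] ptr=9 lookahead=/ remaining=[/ num / num $]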